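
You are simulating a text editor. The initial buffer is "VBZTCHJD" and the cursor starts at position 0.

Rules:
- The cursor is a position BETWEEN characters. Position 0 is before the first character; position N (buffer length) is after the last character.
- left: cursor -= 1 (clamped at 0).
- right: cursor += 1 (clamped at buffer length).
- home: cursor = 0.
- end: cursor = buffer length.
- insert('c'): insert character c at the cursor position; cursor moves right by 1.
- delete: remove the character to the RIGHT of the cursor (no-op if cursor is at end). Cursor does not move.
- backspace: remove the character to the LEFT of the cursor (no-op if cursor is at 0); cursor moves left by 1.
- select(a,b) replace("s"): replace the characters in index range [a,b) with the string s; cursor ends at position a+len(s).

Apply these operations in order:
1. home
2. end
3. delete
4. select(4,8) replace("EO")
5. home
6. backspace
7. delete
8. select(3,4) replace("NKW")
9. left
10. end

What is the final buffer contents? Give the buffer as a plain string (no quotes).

Answer: BZTNKWO

Derivation:
After op 1 (home): buf='VBZTCHJD' cursor=0
After op 2 (end): buf='VBZTCHJD' cursor=8
After op 3 (delete): buf='VBZTCHJD' cursor=8
After op 4 (select(4,8) replace("EO")): buf='VBZTEO' cursor=6
After op 5 (home): buf='VBZTEO' cursor=0
After op 6 (backspace): buf='VBZTEO' cursor=0
After op 7 (delete): buf='BZTEO' cursor=0
After op 8 (select(3,4) replace("NKW")): buf='BZTNKWO' cursor=6
After op 9 (left): buf='BZTNKWO' cursor=5
After op 10 (end): buf='BZTNKWO' cursor=7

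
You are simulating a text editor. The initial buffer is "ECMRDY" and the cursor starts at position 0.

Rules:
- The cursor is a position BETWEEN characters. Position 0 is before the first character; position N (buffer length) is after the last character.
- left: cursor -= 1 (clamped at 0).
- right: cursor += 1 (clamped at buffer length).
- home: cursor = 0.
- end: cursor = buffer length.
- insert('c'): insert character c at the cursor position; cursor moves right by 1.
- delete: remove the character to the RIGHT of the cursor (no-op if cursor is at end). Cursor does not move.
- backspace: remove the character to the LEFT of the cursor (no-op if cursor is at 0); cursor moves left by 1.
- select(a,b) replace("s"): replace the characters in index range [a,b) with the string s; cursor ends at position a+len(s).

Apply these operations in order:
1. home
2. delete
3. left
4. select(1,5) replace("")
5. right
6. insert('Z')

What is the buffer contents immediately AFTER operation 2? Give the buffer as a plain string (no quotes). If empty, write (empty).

Answer: CMRDY

Derivation:
After op 1 (home): buf='ECMRDY' cursor=0
After op 2 (delete): buf='CMRDY' cursor=0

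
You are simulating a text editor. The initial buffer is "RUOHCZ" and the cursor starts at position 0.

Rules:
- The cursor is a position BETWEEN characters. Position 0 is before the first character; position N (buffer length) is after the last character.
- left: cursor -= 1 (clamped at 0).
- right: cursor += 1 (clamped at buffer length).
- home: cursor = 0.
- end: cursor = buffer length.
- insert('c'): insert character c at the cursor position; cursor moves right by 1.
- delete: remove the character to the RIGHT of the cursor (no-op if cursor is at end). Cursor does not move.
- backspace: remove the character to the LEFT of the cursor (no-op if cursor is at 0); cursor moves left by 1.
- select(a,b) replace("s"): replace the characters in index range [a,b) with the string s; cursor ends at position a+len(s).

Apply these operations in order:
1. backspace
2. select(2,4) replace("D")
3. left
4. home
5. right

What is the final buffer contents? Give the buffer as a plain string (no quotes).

Answer: RUDCZ

Derivation:
After op 1 (backspace): buf='RUOHCZ' cursor=0
After op 2 (select(2,4) replace("D")): buf='RUDCZ' cursor=3
After op 3 (left): buf='RUDCZ' cursor=2
After op 4 (home): buf='RUDCZ' cursor=0
After op 5 (right): buf='RUDCZ' cursor=1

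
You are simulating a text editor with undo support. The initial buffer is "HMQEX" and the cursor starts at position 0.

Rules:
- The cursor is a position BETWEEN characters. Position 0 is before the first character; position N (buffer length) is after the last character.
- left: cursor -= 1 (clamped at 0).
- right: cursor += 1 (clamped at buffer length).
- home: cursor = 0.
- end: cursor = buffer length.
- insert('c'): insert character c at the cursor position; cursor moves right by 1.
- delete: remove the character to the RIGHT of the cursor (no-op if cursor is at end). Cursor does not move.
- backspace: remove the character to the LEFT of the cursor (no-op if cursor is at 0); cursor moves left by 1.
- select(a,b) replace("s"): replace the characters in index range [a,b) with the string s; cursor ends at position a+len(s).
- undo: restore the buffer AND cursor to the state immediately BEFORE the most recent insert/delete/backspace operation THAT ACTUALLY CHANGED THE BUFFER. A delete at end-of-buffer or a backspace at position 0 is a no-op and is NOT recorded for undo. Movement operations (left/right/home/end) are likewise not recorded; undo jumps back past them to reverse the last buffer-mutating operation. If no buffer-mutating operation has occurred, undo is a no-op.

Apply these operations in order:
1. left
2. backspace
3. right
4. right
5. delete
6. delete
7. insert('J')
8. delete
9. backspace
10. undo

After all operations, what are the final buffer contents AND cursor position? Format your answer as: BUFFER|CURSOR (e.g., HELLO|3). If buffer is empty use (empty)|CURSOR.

Answer: HMJ|3

Derivation:
After op 1 (left): buf='HMQEX' cursor=0
After op 2 (backspace): buf='HMQEX' cursor=0
After op 3 (right): buf='HMQEX' cursor=1
After op 4 (right): buf='HMQEX' cursor=2
After op 5 (delete): buf='HMEX' cursor=2
After op 6 (delete): buf='HMX' cursor=2
After op 7 (insert('J')): buf='HMJX' cursor=3
After op 8 (delete): buf='HMJ' cursor=3
After op 9 (backspace): buf='HM' cursor=2
After op 10 (undo): buf='HMJ' cursor=3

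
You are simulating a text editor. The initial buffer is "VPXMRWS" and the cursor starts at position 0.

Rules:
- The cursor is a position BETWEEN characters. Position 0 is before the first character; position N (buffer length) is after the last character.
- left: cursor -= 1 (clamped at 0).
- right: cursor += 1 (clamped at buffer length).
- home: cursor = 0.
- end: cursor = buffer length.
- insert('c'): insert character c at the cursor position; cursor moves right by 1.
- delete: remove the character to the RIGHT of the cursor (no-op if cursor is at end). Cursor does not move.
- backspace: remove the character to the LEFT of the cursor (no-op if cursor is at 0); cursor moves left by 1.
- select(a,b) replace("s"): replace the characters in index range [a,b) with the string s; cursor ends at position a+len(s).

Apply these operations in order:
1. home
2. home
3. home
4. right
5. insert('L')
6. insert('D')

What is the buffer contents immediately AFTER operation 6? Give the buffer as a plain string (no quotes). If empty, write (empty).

Answer: VLDPXMRWS

Derivation:
After op 1 (home): buf='VPXMRWS' cursor=0
After op 2 (home): buf='VPXMRWS' cursor=0
After op 3 (home): buf='VPXMRWS' cursor=0
After op 4 (right): buf='VPXMRWS' cursor=1
After op 5 (insert('L')): buf='VLPXMRWS' cursor=2
After op 6 (insert('D')): buf='VLDPXMRWS' cursor=3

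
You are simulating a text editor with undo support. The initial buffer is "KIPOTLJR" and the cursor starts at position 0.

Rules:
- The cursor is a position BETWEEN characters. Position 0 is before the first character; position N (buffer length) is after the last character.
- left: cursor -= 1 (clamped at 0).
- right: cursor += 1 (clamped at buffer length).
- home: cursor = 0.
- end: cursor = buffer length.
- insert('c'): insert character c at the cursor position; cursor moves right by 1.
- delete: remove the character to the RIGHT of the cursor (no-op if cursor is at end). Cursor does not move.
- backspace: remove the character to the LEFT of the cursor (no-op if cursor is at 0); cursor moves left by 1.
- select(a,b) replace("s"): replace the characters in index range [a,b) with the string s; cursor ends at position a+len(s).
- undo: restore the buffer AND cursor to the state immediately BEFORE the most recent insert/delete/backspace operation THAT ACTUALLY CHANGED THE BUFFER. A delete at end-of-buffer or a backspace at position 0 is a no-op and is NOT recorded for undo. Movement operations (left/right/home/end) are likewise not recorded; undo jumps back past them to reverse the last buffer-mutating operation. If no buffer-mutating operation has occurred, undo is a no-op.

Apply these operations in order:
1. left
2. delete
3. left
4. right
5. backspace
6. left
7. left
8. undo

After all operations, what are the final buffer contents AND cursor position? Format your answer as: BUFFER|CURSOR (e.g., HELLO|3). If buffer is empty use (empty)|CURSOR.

After op 1 (left): buf='KIPOTLJR' cursor=0
After op 2 (delete): buf='IPOTLJR' cursor=0
After op 3 (left): buf='IPOTLJR' cursor=0
After op 4 (right): buf='IPOTLJR' cursor=1
After op 5 (backspace): buf='POTLJR' cursor=0
After op 6 (left): buf='POTLJR' cursor=0
After op 7 (left): buf='POTLJR' cursor=0
After op 8 (undo): buf='IPOTLJR' cursor=1

Answer: IPOTLJR|1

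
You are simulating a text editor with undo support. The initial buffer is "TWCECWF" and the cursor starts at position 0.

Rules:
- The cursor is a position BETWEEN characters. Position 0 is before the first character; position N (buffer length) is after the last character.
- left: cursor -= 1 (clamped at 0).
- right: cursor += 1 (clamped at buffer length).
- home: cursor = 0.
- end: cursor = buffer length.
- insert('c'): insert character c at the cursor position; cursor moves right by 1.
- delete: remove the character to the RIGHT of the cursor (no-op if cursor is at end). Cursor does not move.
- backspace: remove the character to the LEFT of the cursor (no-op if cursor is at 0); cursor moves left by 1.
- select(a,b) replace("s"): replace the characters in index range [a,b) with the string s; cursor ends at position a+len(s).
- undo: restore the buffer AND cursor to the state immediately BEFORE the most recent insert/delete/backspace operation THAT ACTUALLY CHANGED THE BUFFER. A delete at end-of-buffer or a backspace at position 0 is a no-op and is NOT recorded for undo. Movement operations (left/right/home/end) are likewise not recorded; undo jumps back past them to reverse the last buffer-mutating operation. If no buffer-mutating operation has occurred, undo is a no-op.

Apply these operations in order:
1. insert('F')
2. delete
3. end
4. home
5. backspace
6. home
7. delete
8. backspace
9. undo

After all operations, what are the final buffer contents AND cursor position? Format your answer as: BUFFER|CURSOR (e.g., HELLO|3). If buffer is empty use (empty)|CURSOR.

Answer: FWCECWF|0

Derivation:
After op 1 (insert('F')): buf='FTWCECWF' cursor=1
After op 2 (delete): buf='FWCECWF' cursor=1
After op 3 (end): buf='FWCECWF' cursor=7
After op 4 (home): buf='FWCECWF' cursor=0
After op 5 (backspace): buf='FWCECWF' cursor=0
After op 6 (home): buf='FWCECWF' cursor=0
After op 7 (delete): buf='WCECWF' cursor=0
After op 8 (backspace): buf='WCECWF' cursor=0
After op 9 (undo): buf='FWCECWF' cursor=0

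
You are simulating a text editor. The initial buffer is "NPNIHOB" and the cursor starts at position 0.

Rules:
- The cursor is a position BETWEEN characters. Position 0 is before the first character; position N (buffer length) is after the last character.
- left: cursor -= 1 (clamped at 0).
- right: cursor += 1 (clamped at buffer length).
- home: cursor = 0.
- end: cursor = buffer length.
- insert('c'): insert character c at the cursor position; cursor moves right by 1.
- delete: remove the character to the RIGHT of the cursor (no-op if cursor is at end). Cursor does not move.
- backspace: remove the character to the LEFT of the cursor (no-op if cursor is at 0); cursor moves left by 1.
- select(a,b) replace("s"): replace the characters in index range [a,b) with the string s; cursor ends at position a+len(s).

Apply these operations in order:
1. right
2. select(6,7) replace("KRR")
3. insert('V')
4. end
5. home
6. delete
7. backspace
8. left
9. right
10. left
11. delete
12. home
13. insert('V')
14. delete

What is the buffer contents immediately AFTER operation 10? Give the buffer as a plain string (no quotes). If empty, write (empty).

After op 1 (right): buf='NPNIHOB' cursor=1
After op 2 (select(6,7) replace("KRR")): buf='NPNIHOKRR' cursor=9
After op 3 (insert('V')): buf='NPNIHOKRRV' cursor=10
After op 4 (end): buf='NPNIHOKRRV' cursor=10
After op 5 (home): buf='NPNIHOKRRV' cursor=0
After op 6 (delete): buf='PNIHOKRRV' cursor=0
After op 7 (backspace): buf='PNIHOKRRV' cursor=0
After op 8 (left): buf='PNIHOKRRV' cursor=0
After op 9 (right): buf='PNIHOKRRV' cursor=1
After op 10 (left): buf='PNIHOKRRV' cursor=0

Answer: PNIHOKRRV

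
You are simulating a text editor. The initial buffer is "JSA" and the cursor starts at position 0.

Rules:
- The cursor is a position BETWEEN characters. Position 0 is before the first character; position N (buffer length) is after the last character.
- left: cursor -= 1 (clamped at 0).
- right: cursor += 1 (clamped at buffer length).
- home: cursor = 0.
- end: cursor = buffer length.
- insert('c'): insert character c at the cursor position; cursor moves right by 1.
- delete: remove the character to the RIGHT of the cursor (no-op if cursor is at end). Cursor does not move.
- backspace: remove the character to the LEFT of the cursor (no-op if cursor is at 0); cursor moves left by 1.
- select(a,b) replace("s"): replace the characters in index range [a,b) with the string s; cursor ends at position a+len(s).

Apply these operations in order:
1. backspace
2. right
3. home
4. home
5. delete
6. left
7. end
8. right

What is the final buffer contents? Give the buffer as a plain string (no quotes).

Answer: SA

Derivation:
After op 1 (backspace): buf='JSA' cursor=0
After op 2 (right): buf='JSA' cursor=1
After op 3 (home): buf='JSA' cursor=0
After op 4 (home): buf='JSA' cursor=0
After op 5 (delete): buf='SA' cursor=0
After op 6 (left): buf='SA' cursor=0
After op 7 (end): buf='SA' cursor=2
After op 8 (right): buf='SA' cursor=2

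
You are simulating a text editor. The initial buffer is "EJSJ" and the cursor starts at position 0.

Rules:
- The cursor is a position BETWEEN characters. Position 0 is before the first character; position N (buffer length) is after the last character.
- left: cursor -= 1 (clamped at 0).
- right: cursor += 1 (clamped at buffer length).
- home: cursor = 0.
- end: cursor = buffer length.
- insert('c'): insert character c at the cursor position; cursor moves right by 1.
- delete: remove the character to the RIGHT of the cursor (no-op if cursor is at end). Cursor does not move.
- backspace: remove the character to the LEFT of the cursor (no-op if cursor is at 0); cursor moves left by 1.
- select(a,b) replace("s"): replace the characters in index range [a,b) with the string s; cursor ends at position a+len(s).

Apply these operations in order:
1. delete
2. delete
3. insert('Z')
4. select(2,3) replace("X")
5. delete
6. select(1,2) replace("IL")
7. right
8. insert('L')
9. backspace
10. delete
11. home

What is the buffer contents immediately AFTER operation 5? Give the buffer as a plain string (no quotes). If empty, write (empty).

After op 1 (delete): buf='JSJ' cursor=0
After op 2 (delete): buf='SJ' cursor=0
After op 3 (insert('Z')): buf='ZSJ' cursor=1
After op 4 (select(2,3) replace("X")): buf='ZSX' cursor=3
After op 5 (delete): buf='ZSX' cursor=3

Answer: ZSX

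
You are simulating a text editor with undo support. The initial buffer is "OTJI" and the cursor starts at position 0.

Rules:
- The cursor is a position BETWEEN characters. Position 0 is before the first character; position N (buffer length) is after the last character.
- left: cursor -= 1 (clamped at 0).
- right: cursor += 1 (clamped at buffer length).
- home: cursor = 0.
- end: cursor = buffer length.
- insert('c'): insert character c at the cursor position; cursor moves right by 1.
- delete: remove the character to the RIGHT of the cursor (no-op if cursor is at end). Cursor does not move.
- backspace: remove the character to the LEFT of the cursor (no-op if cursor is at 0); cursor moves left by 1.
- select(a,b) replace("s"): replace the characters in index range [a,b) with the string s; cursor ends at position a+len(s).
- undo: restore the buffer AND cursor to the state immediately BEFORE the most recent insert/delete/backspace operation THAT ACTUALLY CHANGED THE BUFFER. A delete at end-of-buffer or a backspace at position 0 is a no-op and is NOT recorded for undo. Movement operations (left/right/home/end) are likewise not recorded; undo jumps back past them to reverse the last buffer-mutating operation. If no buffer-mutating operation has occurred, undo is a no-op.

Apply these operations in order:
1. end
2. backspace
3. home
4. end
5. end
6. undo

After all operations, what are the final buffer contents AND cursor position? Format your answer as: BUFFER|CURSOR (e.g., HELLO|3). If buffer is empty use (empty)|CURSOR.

After op 1 (end): buf='OTJI' cursor=4
After op 2 (backspace): buf='OTJ' cursor=3
After op 3 (home): buf='OTJ' cursor=0
After op 4 (end): buf='OTJ' cursor=3
After op 5 (end): buf='OTJ' cursor=3
After op 6 (undo): buf='OTJI' cursor=4

Answer: OTJI|4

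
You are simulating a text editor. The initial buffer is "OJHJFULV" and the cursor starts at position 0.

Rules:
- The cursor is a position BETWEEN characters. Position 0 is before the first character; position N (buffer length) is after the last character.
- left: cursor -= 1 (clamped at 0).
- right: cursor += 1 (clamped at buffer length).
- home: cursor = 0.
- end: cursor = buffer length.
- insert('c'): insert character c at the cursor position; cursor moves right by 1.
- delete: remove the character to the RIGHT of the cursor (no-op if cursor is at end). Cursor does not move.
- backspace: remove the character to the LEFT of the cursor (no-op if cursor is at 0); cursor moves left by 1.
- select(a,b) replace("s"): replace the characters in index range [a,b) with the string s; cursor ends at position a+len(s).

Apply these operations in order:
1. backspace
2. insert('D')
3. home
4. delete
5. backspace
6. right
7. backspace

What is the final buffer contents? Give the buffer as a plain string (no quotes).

Answer: JHJFULV

Derivation:
After op 1 (backspace): buf='OJHJFULV' cursor=0
After op 2 (insert('D')): buf='DOJHJFULV' cursor=1
After op 3 (home): buf='DOJHJFULV' cursor=0
After op 4 (delete): buf='OJHJFULV' cursor=0
After op 5 (backspace): buf='OJHJFULV' cursor=0
After op 6 (right): buf='OJHJFULV' cursor=1
After op 7 (backspace): buf='JHJFULV' cursor=0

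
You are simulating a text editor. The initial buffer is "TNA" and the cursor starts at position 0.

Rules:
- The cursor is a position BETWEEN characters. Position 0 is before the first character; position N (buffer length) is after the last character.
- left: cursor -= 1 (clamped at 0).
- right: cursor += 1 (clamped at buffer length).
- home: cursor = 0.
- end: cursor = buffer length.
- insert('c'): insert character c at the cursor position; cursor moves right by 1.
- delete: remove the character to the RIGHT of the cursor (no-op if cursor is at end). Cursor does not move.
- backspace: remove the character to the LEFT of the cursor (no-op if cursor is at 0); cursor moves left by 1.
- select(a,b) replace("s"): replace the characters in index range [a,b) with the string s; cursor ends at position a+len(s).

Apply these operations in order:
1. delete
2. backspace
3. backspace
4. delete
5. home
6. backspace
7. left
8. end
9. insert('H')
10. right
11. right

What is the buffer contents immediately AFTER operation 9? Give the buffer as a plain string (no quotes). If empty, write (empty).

After op 1 (delete): buf='NA' cursor=0
After op 2 (backspace): buf='NA' cursor=0
After op 3 (backspace): buf='NA' cursor=0
After op 4 (delete): buf='A' cursor=0
After op 5 (home): buf='A' cursor=0
After op 6 (backspace): buf='A' cursor=0
After op 7 (left): buf='A' cursor=0
After op 8 (end): buf='A' cursor=1
After op 9 (insert('H')): buf='AH' cursor=2

Answer: AH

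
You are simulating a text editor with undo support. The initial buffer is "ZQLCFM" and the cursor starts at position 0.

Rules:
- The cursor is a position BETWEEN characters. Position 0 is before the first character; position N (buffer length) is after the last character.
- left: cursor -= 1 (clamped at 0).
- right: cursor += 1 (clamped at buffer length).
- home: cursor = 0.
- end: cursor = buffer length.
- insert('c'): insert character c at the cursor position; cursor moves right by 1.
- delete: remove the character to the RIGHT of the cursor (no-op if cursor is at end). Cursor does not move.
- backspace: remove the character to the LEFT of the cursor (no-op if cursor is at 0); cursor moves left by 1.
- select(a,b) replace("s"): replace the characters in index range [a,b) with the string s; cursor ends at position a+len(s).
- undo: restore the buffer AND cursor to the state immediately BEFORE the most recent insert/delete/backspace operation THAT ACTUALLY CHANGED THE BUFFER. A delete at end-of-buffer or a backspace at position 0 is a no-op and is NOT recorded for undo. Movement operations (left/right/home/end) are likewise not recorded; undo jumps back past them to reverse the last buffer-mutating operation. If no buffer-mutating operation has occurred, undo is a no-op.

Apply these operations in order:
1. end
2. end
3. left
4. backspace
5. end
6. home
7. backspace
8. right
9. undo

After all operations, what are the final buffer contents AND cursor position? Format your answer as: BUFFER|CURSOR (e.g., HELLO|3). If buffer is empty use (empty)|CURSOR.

Answer: ZQLCFM|5

Derivation:
After op 1 (end): buf='ZQLCFM' cursor=6
After op 2 (end): buf='ZQLCFM' cursor=6
After op 3 (left): buf='ZQLCFM' cursor=5
After op 4 (backspace): buf='ZQLCM' cursor=4
After op 5 (end): buf='ZQLCM' cursor=5
After op 6 (home): buf='ZQLCM' cursor=0
After op 7 (backspace): buf='ZQLCM' cursor=0
After op 8 (right): buf='ZQLCM' cursor=1
After op 9 (undo): buf='ZQLCFM' cursor=5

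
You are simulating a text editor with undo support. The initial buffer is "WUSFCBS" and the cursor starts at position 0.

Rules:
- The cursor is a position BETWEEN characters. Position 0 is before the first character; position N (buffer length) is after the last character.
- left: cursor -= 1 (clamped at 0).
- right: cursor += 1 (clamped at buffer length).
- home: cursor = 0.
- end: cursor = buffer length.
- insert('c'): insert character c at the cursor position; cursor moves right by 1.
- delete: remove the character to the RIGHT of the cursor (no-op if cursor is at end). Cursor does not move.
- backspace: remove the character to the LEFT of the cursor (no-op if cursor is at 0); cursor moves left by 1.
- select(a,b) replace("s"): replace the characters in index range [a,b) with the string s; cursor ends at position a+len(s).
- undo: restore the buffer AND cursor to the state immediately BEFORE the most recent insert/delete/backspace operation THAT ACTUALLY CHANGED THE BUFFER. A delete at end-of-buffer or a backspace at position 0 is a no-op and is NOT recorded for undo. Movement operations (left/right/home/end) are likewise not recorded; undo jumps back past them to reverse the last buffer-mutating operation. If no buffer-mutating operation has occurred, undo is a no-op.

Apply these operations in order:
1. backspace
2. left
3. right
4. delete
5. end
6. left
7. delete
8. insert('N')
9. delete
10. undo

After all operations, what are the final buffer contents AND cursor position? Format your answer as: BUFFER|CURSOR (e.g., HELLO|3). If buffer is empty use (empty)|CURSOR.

Answer: WSFCB|5

Derivation:
After op 1 (backspace): buf='WUSFCBS' cursor=0
After op 2 (left): buf='WUSFCBS' cursor=0
After op 3 (right): buf='WUSFCBS' cursor=1
After op 4 (delete): buf='WSFCBS' cursor=1
After op 5 (end): buf='WSFCBS' cursor=6
After op 6 (left): buf='WSFCBS' cursor=5
After op 7 (delete): buf='WSFCB' cursor=5
After op 8 (insert('N')): buf='WSFCBN' cursor=6
After op 9 (delete): buf='WSFCBN' cursor=6
After op 10 (undo): buf='WSFCB' cursor=5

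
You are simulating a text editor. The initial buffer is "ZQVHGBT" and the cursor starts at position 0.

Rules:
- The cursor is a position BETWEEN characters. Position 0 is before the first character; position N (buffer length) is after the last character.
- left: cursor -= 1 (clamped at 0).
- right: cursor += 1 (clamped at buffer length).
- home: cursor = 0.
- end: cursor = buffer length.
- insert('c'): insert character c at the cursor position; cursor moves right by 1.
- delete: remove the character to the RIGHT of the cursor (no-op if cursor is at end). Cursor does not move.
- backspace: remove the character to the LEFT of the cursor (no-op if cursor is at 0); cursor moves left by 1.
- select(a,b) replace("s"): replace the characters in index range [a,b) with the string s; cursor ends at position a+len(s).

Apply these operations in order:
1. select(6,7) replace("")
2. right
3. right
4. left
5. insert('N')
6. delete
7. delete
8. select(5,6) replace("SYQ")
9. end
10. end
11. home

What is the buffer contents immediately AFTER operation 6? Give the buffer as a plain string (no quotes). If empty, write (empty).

After op 1 (select(6,7) replace("")): buf='ZQVHGB' cursor=6
After op 2 (right): buf='ZQVHGB' cursor=6
After op 3 (right): buf='ZQVHGB' cursor=6
After op 4 (left): buf='ZQVHGB' cursor=5
After op 5 (insert('N')): buf='ZQVHGNB' cursor=6
After op 6 (delete): buf='ZQVHGN' cursor=6

Answer: ZQVHGN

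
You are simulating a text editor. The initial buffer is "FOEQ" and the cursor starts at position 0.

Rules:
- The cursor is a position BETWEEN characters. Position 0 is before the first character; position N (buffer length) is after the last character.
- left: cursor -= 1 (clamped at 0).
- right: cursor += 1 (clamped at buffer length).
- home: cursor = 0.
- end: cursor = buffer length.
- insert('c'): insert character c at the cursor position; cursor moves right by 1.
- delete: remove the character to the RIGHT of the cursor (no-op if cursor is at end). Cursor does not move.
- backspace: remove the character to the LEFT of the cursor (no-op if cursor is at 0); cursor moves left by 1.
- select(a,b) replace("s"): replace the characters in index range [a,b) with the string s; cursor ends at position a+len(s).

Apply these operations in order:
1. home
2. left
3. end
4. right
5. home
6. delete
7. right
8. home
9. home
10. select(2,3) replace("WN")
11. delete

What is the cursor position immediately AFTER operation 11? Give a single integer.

Answer: 4

Derivation:
After op 1 (home): buf='FOEQ' cursor=0
After op 2 (left): buf='FOEQ' cursor=0
After op 3 (end): buf='FOEQ' cursor=4
After op 4 (right): buf='FOEQ' cursor=4
After op 5 (home): buf='FOEQ' cursor=0
After op 6 (delete): buf='OEQ' cursor=0
After op 7 (right): buf='OEQ' cursor=1
After op 8 (home): buf='OEQ' cursor=0
After op 9 (home): buf='OEQ' cursor=0
After op 10 (select(2,3) replace("WN")): buf='OEWN' cursor=4
After op 11 (delete): buf='OEWN' cursor=4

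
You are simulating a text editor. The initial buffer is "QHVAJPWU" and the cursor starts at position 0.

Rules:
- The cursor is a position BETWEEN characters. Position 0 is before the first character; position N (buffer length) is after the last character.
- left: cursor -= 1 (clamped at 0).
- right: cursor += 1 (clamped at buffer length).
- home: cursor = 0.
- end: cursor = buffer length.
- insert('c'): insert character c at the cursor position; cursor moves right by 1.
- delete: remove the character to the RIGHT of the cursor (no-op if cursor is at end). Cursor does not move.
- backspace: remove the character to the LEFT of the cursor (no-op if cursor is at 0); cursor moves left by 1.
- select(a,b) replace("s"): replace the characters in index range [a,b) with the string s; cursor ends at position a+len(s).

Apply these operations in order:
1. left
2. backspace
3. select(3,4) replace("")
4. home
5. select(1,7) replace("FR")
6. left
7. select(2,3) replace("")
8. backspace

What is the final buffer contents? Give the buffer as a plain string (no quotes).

Answer: Q

Derivation:
After op 1 (left): buf='QHVAJPWU' cursor=0
After op 2 (backspace): buf='QHVAJPWU' cursor=0
After op 3 (select(3,4) replace("")): buf='QHVJPWU' cursor=3
After op 4 (home): buf='QHVJPWU' cursor=0
After op 5 (select(1,7) replace("FR")): buf='QFR' cursor=3
After op 6 (left): buf='QFR' cursor=2
After op 7 (select(2,3) replace("")): buf='QF' cursor=2
After op 8 (backspace): buf='Q' cursor=1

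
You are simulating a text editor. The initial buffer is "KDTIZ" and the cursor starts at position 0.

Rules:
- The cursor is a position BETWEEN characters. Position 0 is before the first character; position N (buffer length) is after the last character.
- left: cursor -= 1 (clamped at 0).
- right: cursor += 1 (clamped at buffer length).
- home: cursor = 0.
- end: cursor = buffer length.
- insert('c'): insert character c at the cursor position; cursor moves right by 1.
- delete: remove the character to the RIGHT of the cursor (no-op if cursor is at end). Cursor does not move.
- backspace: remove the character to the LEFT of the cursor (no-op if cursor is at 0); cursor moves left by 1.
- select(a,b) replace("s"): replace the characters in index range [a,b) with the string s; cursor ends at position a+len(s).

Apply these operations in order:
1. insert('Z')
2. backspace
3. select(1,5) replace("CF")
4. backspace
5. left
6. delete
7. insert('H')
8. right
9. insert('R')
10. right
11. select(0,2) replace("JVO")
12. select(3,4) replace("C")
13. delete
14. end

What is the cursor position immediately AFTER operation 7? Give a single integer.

Answer: 2

Derivation:
After op 1 (insert('Z')): buf='ZKDTIZ' cursor=1
After op 2 (backspace): buf='KDTIZ' cursor=0
After op 3 (select(1,5) replace("CF")): buf='KCF' cursor=3
After op 4 (backspace): buf='KC' cursor=2
After op 5 (left): buf='KC' cursor=1
After op 6 (delete): buf='K' cursor=1
After op 7 (insert('H')): buf='KH' cursor=2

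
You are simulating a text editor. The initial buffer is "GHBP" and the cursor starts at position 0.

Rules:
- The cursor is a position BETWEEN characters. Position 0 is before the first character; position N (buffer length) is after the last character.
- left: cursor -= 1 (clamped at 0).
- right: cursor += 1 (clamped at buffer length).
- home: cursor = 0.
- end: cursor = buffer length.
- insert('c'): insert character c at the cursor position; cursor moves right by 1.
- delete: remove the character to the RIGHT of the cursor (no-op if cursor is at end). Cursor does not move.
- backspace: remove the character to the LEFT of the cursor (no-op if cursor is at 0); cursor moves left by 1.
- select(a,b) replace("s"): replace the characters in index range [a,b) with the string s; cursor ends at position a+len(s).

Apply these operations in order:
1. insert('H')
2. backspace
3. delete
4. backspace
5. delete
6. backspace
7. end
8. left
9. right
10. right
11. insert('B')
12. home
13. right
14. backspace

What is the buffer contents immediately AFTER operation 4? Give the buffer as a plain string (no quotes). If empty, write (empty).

After op 1 (insert('H')): buf='HGHBP' cursor=1
After op 2 (backspace): buf='GHBP' cursor=0
After op 3 (delete): buf='HBP' cursor=0
After op 4 (backspace): buf='HBP' cursor=0

Answer: HBP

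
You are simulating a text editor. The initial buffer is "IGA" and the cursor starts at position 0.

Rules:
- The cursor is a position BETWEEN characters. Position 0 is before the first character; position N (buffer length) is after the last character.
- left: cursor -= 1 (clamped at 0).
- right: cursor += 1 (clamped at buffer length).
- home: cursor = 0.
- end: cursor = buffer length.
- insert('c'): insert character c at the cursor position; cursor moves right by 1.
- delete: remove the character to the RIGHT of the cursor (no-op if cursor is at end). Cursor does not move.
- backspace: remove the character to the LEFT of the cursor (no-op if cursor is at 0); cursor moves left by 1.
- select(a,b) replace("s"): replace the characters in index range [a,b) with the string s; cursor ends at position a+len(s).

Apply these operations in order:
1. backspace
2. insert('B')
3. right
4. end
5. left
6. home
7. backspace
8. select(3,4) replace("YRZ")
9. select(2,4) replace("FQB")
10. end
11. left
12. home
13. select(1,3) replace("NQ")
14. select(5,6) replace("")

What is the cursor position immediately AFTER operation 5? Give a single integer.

After op 1 (backspace): buf='IGA' cursor=0
After op 2 (insert('B')): buf='BIGA' cursor=1
After op 3 (right): buf='BIGA' cursor=2
After op 4 (end): buf='BIGA' cursor=4
After op 5 (left): buf='BIGA' cursor=3

Answer: 3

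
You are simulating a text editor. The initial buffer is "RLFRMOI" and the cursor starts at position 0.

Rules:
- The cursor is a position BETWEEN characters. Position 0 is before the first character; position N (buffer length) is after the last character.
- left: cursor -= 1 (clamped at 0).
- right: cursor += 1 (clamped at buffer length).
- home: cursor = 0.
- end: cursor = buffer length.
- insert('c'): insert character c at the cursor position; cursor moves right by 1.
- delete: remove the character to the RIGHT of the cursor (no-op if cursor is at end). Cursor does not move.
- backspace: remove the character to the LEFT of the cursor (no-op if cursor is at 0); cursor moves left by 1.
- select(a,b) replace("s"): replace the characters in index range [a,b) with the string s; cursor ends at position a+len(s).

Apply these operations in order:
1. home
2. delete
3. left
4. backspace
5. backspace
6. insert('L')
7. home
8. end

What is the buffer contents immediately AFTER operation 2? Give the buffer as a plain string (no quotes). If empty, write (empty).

Answer: LFRMOI

Derivation:
After op 1 (home): buf='RLFRMOI' cursor=0
After op 2 (delete): buf='LFRMOI' cursor=0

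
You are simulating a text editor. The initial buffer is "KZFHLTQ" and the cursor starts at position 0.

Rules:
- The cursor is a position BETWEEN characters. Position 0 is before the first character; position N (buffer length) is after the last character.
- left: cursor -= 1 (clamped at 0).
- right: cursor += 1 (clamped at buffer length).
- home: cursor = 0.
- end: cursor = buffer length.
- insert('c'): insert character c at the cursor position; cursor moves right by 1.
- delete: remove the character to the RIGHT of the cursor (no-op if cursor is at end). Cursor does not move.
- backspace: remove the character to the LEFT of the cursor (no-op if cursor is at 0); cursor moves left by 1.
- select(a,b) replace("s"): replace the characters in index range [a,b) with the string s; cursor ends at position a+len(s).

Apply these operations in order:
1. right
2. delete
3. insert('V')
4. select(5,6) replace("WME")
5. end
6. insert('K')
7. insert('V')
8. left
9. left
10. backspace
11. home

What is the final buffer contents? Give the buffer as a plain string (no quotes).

After op 1 (right): buf='KZFHLTQ' cursor=1
After op 2 (delete): buf='KFHLTQ' cursor=1
After op 3 (insert('V')): buf='KVFHLTQ' cursor=2
After op 4 (select(5,6) replace("WME")): buf='KVFHLWMEQ' cursor=8
After op 5 (end): buf='KVFHLWMEQ' cursor=9
After op 6 (insert('K')): buf='KVFHLWMEQK' cursor=10
After op 7 (insert('V')): buf='KVFHLWMEQKV' cursor=11
After op 8 (left): buf='KVFHLWMEQKV' cursor=10
After op 9 (left): buf='KVFHLWMEQKV' cursor=9
After op 10 (backspace): buf='KVFHLWMEKV' cursor=8
After op 11 (home): buf='KVFHLWMEKV' cursor=0

Answer: KVFHLWMEKV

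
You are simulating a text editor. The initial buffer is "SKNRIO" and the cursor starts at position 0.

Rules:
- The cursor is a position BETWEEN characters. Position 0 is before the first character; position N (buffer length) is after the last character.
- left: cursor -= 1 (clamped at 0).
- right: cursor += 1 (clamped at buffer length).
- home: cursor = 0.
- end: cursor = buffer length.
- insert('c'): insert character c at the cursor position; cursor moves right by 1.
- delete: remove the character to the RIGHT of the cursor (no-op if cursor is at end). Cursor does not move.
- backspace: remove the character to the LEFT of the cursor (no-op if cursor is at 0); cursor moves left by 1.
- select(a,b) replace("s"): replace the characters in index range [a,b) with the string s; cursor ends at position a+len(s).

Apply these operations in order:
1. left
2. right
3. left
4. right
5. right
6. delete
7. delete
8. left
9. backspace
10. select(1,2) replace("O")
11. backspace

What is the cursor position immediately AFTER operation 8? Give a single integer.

After op 1 (left): buf='SKNRIO' cursor=0
After op 2 (right): buf='SKNRIO' cursor=1
After op 3 (left): buf='SKNRIO' cursor=0
After op 4 (right): buf='SKNRIO' cursor=1
After op 5 (right): buf='SKNRIO' cursor=2
After op 6 (delete): buf='SKRIO' cursor=2
After op 7 (delete): buf='SKIO' cursor=2
After op 8 (left): buf='SKIO' cursor=1

Answer: 1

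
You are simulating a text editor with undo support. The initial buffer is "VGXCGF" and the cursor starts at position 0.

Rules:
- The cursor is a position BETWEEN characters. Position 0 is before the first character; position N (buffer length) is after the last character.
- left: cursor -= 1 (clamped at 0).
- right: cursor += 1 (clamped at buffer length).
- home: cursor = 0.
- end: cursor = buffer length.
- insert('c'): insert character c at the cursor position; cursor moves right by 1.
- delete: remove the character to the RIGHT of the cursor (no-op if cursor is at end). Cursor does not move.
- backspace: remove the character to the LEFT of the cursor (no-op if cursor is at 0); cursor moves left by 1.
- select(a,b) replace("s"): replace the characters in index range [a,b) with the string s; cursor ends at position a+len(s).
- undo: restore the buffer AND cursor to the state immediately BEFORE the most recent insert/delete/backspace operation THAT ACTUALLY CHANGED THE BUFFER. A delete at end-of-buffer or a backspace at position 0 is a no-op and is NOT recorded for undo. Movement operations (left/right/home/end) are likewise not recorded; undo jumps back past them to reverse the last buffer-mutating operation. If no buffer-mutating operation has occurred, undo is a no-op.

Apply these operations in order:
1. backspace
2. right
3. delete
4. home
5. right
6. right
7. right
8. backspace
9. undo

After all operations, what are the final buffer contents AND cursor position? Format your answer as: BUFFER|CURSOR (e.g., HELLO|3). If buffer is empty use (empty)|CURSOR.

Answer: VXCGF|3

Derivation:
After op 1 (backspace): buf='VGXCGF' cursor=0
After op 2 (right): buf='VGXCGF' cursor=1
After op 3 (delete): buf='VXCGF' cursor=1
After op 4 (home): buf='VXCGF' cursor=0
After op 5 (right): buf='VXCGF' cursor=1
After op 6 (right): buf='VXCGF' cursor=2
After op 7 (right): buf='VXCGF' cursor=3
After op 8 (backspace): buf='VXGF' cursor=2
After op 9 (undo): buf='VXCGF' cursor=3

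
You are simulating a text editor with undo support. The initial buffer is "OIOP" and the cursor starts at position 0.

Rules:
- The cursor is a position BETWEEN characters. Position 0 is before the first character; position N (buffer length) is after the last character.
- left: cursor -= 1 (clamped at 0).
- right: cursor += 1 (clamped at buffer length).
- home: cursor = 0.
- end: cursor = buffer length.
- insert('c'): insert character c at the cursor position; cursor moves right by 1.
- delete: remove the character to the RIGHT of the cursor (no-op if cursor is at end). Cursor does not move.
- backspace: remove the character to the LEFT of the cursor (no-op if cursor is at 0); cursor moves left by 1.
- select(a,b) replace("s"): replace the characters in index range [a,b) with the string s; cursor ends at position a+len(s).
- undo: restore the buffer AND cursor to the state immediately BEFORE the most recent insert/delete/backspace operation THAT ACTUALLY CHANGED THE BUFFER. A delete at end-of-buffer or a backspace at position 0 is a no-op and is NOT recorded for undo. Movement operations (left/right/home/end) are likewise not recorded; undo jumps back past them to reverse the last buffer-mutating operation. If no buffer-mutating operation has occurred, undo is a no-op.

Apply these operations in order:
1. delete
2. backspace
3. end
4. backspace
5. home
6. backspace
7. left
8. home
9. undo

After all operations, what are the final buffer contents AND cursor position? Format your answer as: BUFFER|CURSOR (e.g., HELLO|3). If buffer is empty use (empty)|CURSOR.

After op 1 (delete): buf='IOP' cursor=0
After op 2 (backspace): buf='IOP' cursor=0
After op 3 (end): buf='IOP' cursor=3
After op 4 (backspace): buf='IO' cursor=2
After op 5 (home): buf='IO' cursor=0
After op 6 (backspace): buf='IO' cursor=0
After op 7 (left): buf='IO' cursor=0
After op 8 (home): buf='IO' cursor=0
After op 9 (undo): buf='IOP' cursor=3

Answer: IOP|3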